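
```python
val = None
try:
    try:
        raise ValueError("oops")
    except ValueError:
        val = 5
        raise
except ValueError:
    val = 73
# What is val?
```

Step-by-step execution trace:
1. Inner try: `raise ValueError("oops")` raises ValueError.
2. Inner `except ValueError` matches → val = 5.
3. bare `raise` re-raises the same ValueError.
4. Outer `except ValueError` matches → val = 73.
Result: 73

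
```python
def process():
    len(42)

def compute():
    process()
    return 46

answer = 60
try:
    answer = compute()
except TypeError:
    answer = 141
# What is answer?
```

Step-by-step execution trace:
1. answer starts at 60.
2. try: `compute()` calls `process()`.
3. `process()` evaluates `len(42)`, which raises TypeError; it propagates through compute (uncaught).
4. `return 46` in compute is not reached; the assignment to answer does not complete.
5. `except TypeError` matches → answer = 141.
Result: 141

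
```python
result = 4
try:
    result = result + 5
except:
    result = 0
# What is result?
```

Step-by-step execution trace:
1. result starts at 4.
2. try: `result = result + 5` → result = 9. No exception raised.
3. `except` is skipped.
Result: 9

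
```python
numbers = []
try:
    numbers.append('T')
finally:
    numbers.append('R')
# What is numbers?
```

Step-by-step execution trace:
1. try: `numbers.append('T')` → numbers = ['T'].
2. The try body completes without raising.
3. finally always runs: `numbers.append('R')` → numbers = ['T', 'R'].
Result: ['T', 'R']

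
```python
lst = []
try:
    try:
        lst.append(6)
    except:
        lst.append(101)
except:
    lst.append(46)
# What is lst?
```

Step-by-step execution trace:
1. Inner try: `lst.append(6)` → lst = [6]. No exception raised.
2. Inner `except` is skipped.
3. Inner try completes normally; outer `except` is skipped.
Result: [6]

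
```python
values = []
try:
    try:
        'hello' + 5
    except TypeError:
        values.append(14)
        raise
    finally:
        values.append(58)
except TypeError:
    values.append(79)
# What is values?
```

Step-by-step execution trace:
1. Inner try: `'hello' + 5` raises TypeError.
2. Inner `except TypeError` matches → `values.append(14)` → values = [14].
3. bare `raise` re-raises TypeError.
4. Inner `finally` runs during unwinding: `values.append(58)` → values = [14, 58].
5. Outer `except TypeError` matches → `values.append(79)` → values = [14, 58, 79].
Result: [14, 58, 79]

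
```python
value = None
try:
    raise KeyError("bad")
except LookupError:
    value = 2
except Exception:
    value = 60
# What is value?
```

Step-by-step execution trace:
1. `raise KeyError(...)` raises KeyError.
2. `except LookupError` matches (KeyError is a subclass of LookupError) → value = 2.
3. `except Exception` is not reached.
Result: 2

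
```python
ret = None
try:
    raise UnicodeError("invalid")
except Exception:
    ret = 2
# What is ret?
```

Step-by-step execution trace:
1. `raise UnicodeError(...)` raises UnicodeError.
2. `except Exception` matches (UnicodeError is a subclass of Exception) → ret = 2.
Result: 2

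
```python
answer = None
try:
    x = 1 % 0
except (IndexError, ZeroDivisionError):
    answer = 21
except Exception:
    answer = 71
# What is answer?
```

Step-by-step execution trace:
1. `x = 1 % 0` raises ZeroDivisionError.
2. `except (IndexError, ZeroDivisionError)` matches (ZeroDivisionError is in the tuple) → answer = 21.
3. `except Exception` is not reached.
Result: 21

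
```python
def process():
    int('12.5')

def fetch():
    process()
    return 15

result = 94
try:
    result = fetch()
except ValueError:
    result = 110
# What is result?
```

Step-by-step execution trace:
1. result starts at 94.
2. try: `fetch()` calls `process()`.
3. `process()` evaluates `int('12.5')`, which raises ValueError; it propagates through fetch (uncaught).
4. `return 15` in fetch is not reached; the assignment to result does not complete.
5. `except ValueError` matches → result = 110.
Result: 110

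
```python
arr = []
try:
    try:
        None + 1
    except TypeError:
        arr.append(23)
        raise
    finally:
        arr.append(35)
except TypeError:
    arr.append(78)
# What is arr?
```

Step-by-step execution trace:
1. Inner try: `None + 1` raises TypeError.
2. Inner `except TypeError` matches → `arr.append(23)` → arr = [23].
3. bare `raise` re-raises TypeError.
4. Inner `finally` runs during unwinding: `arr.append(35)` → arr = [23, 35].
5. Outer `except TypeError` matches → `arr.append(78)` → arr = [23, 35, 78].
Result: [23, 35, 78]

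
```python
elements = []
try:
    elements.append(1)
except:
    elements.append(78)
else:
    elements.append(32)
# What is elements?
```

Step-by-step execution trace:
1. try: `elements.append(1)` → elements = [1]. No exception raised.
2. `except` is skipped.
3. `else` runs (try completed without exception): `elements.append(32)` → elements = [1, 32].
Result: [1, 32]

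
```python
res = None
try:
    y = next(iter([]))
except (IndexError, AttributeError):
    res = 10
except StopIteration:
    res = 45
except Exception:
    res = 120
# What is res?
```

Step-by-step execution trace:
1. `y = next(iter([]))` raises StopIteration.
2. `except (IndexError, AttributeError)` does not match StopIteration; skipped.
3. `except StopIteration` matches (exact type match) → res = 45.
4. `except Exception` is not reached.
Result: 45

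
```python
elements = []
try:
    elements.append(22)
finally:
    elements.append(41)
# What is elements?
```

Step-by-step execution trace:
1. try: `elements.append(22)` → elements = [22].
2. The try body completes without raising.
3. finally always runs: `elements.append(41)` → elements = [22, 41].
Result: [22, 41]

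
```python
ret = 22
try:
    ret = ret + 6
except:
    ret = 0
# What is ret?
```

Step-by-step execution trace:
1. ret starts at 22.
2. try: `ret = ret + 6` → ret = 28. No exception raised.
3. `except` is skipped.
Result: 28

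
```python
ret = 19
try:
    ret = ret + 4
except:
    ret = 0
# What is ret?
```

Step-by-step execution trace:
1. ret starts at 19.
2. try: `ret = ret + 4` → ret = 23. No exception raised.
3. `except` is skipped.
Result: 23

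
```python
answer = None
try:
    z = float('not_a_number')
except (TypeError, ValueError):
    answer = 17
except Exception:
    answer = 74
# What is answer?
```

Step-by-step execution trace:
1. `z = float('not_a_number')` raises ValueError.
2. `except (TypeError, ValueError)` matches (ValueError is in the tuple) → answer = 17.
3. `except Exception` is not reached.
Result: 17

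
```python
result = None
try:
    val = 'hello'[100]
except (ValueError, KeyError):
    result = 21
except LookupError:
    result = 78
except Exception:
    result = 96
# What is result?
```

Step-by-step execution trace:
1. `val = 'hello'[100]` raises IndexError.
2. `except (ValueError, KeyError)` does not match IndexError; skipped.
3. `except LookupError` matches (IndexError is a subclass of LookupError) → result = 78.
4. `except Exception` is not reached.
Result: 78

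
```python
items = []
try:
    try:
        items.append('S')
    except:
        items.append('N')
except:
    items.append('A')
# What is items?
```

Step-by-step execution trace:
1. Inner try: `items.append('S')` → items = ['S']. No exception raised.
2. Inner `except` is skipped.
3. Inner try completes normally; outer `except` is skipped.
Result: ['S']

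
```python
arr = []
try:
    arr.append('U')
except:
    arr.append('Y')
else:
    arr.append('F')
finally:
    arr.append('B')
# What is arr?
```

Step-by-step execution trace:
1. try: `arr.append('U')` → arr = ['U']. No exception raised.
2. `except` is skipped.
3. `else` runs: `arr.append('F')` → arr = ['U', 'F'].
4. `finally` always runs: `arr.append('B')` → arr = ['U', 'F', 'B'].
Result: ['U', 'F', 'B']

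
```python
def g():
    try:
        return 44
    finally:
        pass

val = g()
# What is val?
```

Step-by-step execution trace:
1. `g()` enters try: `return 44` sets pending return value 44.
2. Before returning, `finally: pass` runs (no effect).
3. g() returns 44 → val = 44.
Result: 44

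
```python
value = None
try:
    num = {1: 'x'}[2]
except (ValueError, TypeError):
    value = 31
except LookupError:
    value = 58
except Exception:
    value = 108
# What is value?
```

Step-by-step execution trace:
1. `num = {1: 'x'}[2]` raises KeyError.
2. `except (ValueError, TypeError)` does not match KeyError; skipped.
3. `except LookupError` matches (KeyError is a subclass of LookupError) → value = 58.
4. `except Exception` is not reached.
Result: 58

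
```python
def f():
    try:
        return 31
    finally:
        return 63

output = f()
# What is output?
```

Step-by-step execution trace:
1. `f()` enters try: `return 31` sets pending return value 31.
2. Before returning, `finally: return 63` runs and overrides the pending return.
3. f() returns 63 → output = 63.
Result: 63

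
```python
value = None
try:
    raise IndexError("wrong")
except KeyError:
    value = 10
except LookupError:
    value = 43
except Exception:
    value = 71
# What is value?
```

Step-by-step execution trace:
1. `raise IndexError(...)` raises IndexError.
2. `except KeyError` does not match (IndexError is not a subclass of KeyError); skipped.
3. `except LookupError` matches (IndexError is a subclass of LookupError) → value = 43.
4. `except Exception` is not reached.
Result: 43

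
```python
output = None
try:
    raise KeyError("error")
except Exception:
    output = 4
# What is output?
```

Step-by-step execution trace:
1. `raise KeyError(...)` raises KeyError.
2. `except Exception` matches (KeyError is a subclass of Exception) → output = 4.
Result: 4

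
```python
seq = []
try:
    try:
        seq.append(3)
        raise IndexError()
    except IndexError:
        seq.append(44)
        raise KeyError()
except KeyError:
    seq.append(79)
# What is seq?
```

Step-by-step execution trace:
1. Inner try: `seq.append(3)` → seq = [3].
2. `raise IndexError()` raises IndexError.
3. Inner `except IndexError` matches → `seq.append(44)` → seq = [3, 44].
4. `raise KeyError()` raises KeyError; propagates to outer try.
5. Outer `except KeyError` matches → `seq.append(79)` → seq = [3, 44, 79].
Result: [3, 44, 79]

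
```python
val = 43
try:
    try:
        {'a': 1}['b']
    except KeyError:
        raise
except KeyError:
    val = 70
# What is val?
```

Step-by-step execution trace:
1. Inner try: `{'a': 1}['b']` raises KeyError.
2. Inner `except KeyError` matches; bare `raise` re-raises the same KeyError.
3. Outer `except KeyError` matches → val = 70.
Result: 70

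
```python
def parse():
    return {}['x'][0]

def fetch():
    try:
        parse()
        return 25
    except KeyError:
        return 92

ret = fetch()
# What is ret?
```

Step-by-step execution trace:
1. `fetch()` calls `parse()`.
2. `parse()` evaluates `{}['x'][0]`, which raises KeyError; it propagates to the caller.
3. `return 25` is not reached.
4. `except KeyError` in fetch matches → returns 92.
5. ret = 92.
Result: 92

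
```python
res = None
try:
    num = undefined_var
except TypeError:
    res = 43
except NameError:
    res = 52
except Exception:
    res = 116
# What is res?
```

Step-by-step execution trace:
1. `num = undefined_var` raises NameError.
2. `except TypeError` does not match NameError; skipped.
3. `except NameError` matches → res = 52.
4. Remaining except clauses are skipped.
Result: 52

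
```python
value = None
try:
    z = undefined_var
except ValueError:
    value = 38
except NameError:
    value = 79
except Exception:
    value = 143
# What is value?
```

Step-by-step execution trace:
1. `z = undefined_var` raises NameError.
2. `except ValueError` does not match NameError; skipped.
3. `except NameError` matches → value = 79.
4. Remaining except clauses are skipped.
Result: 79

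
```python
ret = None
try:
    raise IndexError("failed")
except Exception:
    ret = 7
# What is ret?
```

Step-by-step execution trace:
1. `raise IndexError(...)` raises IndexError.
2. `except Exception` matches (IndexError is a subclass of Exception) → ret = 7.
Result: 7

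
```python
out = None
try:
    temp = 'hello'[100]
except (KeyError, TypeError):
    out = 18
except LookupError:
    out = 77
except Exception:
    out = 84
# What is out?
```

Step-by-step execution trace:
1. `temp = 'hello'[100]` raises IndexError.
2. `except (KeyError, TypeError)` does not match IndexError; skipped.
3. `except LookupError` matches (IndexError is a subclass of LookupError) → out = 77.
4. `except Exception` is not reached.
Result: 77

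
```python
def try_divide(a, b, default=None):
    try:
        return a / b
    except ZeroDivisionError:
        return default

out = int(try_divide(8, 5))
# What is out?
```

Step-by-step execution trace:
1. `try_divide(8, 5)` enters try: `return 8 / 5` → returns 1.6. No exception raised.
2. `except ZeroDivisionError` is skipped.
3. `int(1.6)` → 1 → out = 1.
Result: 1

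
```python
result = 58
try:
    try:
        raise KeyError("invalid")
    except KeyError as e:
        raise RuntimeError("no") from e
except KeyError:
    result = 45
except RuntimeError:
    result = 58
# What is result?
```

Step-by-step execution trace:
1. Inner try raises KeyError; inner `except KeyError as e` catches it.
2. `raise RuntimeError(...) from e` raises RuntimeError (KeyError is attached as __cause__, but only RuntimeError is active).
3. Outer `except KeyError` does not match RuntimeError; skipped.
4. Outer `except RuntimeError` matches → result = 58.
Result: 58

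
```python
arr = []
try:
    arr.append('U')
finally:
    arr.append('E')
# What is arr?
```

Step-by-step execution trace:
1. try: `arr.append('U')` → arr = ['U'].
2. The try body completes without raising.
3. finally always runs: `arr.append('E')` → arr = ['U', 'E'].
Result: ['U', 'E']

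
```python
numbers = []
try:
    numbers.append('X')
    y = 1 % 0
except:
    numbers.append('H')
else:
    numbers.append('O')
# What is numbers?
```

Step-by-step execution trace:
1. try: `numbers.append('X')` → numbers = ['X'].
2. `y = 1 % 0` raises ZeroDivisionError.
3. bare `except` matches → `numbers.append('H')` → numbers = ['X', 'H'].
4. `else` is skipped (an exception was raised).
Result: ['X', 'H']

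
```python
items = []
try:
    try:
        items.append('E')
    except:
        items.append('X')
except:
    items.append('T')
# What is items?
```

Step-by-step execution trace:
1. Inner try: `items.append('E')` → items = ['E']. No exception raised.
2. Inner `except` is skipped.
3. Inner try completes normally; outer `except` is skipped.
Result: ['E']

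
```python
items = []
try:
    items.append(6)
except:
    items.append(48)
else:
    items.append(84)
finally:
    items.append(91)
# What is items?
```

Step-by-step execution trace:
1. try: `items.append(6)` → items = [6]. No exception raised.
2. `except` is skipped.
3. `else` runs: `items.append(84)` → items = [6, 84].
4. `finally` always runs: `items.append(91)` → items = [6, 84, 91].
Result: [6, 84, 91]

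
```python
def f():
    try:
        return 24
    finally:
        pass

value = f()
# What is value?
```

Step-by-step execution trace:
1. `f()` enters try: `return 24` sets pending return value 24.
2. Before returning, `finally: pass` runs (no effect).
3. f() returns 24 → value = 24.
Result: 24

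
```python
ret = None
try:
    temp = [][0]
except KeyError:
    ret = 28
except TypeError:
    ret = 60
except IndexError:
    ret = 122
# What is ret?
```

Step-by-step execution trace:
1. `temp = [][0]` raises IndexError.
2. `except KeyError` does not match IndexError; skipped.
3. `except TypeError` does not match IndexError; skipped.
4. `except IndexError` matches → ret = 122.
Result: 122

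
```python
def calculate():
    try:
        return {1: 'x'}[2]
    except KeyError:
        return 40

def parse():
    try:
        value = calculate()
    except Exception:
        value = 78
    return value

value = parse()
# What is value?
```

Step-by-step execution trace:
1. `parse()` calls `calculate()`.
2. In calculate: `{1: 'x'}[2]` raises KeyError; `except KeyError` catches it → returns 40.
3. In parse: `value = calculate()` → value = 40. No exception reaches parse.
4. `except Exception` is skipped; parse returns 40.
5. value = 40.
Result: 40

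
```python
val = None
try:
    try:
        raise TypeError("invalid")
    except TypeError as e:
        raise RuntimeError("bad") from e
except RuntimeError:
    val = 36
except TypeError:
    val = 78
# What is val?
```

Step-by-step execution trace:
1. Inner try raises TypeError; inner `except TypeError as e` catches it.
2. `raise RuntimeError(...) from e` raises RuntimeError (TypeError is attached as __cause__, but only RuntimeError is active).
3. Outer `except RuntimeError` matches → val = 36.
4. `except TypeError` is not reached.
Result: 36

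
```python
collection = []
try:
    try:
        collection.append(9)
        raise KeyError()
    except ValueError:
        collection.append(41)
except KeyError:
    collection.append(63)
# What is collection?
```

Step-by-step execution trace:
1. Inner try: `collection.append(9)` → collection = [9].
2. `raise KeyError()` raises KeyError.
3. Inner `except ValueError` does not match KeyError; exception propagates to outer try.
4. Outer `except KeyError` matches → `collection.append(63)` → collection = [9, 63].
Result: [9, 63]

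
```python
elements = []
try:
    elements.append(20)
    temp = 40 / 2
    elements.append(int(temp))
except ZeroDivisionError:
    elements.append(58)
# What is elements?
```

Step-by-step execution trace:
1. try: `elements.append(20)` → elements = [20].
2. `temp = 40 / 2` → temp = 20.0. No exception raised.
3. `elements.append(int(temp))` → elements = [20, 20].
4. `except ZeroDivisionError` is skipped (no exception was raised).
Result: [20, 20]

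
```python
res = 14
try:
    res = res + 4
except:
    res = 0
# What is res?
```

Step-by-step execution trace:
1. res starts at 14.
2. try: `res = res + 4` → res = 18. No exception raised.
3. `except` is skipped.
Result: 18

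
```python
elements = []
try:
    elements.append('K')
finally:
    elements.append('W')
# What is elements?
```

Step-by-step execution trace:
1. try: `elements.append('K')` → elements = ['K'].
2. The try body completes without raising.
3. finally always runs: `elements.append('W')` → elements = ['K', 'W'].
Result: ['K', 'W']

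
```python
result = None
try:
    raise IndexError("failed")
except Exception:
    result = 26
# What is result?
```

Step-by-step execution trace:
1. `raise IndexError(...)` raises IndexError.
2. `except Exception` matches (IndexError is a subclass of Exception) → result = 26.
Result: 26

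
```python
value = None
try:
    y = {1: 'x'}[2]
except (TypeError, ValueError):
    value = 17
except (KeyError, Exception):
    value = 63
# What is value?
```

Step-by-step execution trace:
1. `y = {1: 'x'}[2]` raises KeyError.
2. `except (TypeError, ValueError)` does not match KeyError; skipped.
3. `except (KeyError, Exception)` matches (KeyError is in the tuple) → value = 63.
Result: 63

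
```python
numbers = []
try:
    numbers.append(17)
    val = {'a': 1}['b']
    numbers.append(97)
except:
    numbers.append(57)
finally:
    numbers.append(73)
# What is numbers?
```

Step-by-step execution trace:
1. try: `numbers.append(17)` → numbers = [17].
2. `val = {'a': 1}['b']` raises KeyError; `numbers.append(97)` is not reached.
3. bare `except` matches → `numbers.append(57)` → numbers = [17, 57].
4. finally always runs: `numbers.append(73)` → numbers = [17, 57, 73].
Result: [17, 57, 73]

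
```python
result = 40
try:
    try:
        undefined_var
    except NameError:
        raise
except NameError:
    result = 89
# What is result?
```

Step-by-step execution trace:
1. Inner try: `undefined_var` raises NameError.
2. Inner `except NameError` matches; bare `raise` re-raises the same NameError.
3. Outer `except NameError` matches → result = 89.
Result: 89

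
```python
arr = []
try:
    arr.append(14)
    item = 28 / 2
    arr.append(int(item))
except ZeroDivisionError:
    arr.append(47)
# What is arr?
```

Step-by-step execution trace:
1. try: `arr.append(14)` → arr = [14].
2. `item = 28 / 2` → item = 14.0. No exception raised.
3. `arr.append(int(item))` → arr = [14, 14].
4. `except ZeroDivisionError` is skipped (no exception was raised).
Result: [14, 14]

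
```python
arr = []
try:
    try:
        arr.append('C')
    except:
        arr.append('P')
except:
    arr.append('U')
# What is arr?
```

Step-by-step execution trace:
1. Inner try: `arr.append('C')` → arr = ['C']. No exception raised.
2. Inner `except` is skipped.
3. Inner try completes normally; outer `except` is skipped.
Result: ['C']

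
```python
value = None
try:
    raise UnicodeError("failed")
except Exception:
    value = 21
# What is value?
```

Step-by-step execution trace:
1. `raise UnicodeError(...)` raises UnicodeError.
2. `except Exception` matches (UnicodeError is a subclass of Exception) → value = 21.
Result: 21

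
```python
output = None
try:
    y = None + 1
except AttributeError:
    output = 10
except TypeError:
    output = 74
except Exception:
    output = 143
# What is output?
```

Step-by-step execution trace:
1. `y = None + 1` raises TypeError.
2. `except AttributeError` does not match TypeError; skipped.
3. `except TypeError` matches → output = 74.
4. Remaining except clauses are skipped.
Result: 74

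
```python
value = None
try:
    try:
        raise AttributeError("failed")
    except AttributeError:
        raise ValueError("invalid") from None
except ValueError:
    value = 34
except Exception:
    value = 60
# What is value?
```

Step-by-step execution trace:
1. Inner try raises AttributeError; inner `except AttributeError` catches it.
2. `raise ValueError(...) from None` raises ValueError (from None suppresses __context__, but the active exception is still ValueError).
3. Outer `except ValueError` matches → value = 34.
4. `except Exception` is not reached.
Result: 34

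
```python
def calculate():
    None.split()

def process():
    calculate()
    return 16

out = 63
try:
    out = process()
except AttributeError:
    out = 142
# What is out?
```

Step-by-step execution trace:
1. out starts at 63.
2. try: `process()` calls `calculate()`.
3. `calculate()` evaluates `None.split()`, which raises AttributeError; it propagates through process (uncaught).
4. `return 16` in process is not reached; the assignment to out does not complete.
5. `except AttributeError` matches → out = 142.
Result: 142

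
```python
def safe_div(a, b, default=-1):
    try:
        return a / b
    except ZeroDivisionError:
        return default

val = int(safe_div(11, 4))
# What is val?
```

Step-by-step execution trace:
1. `safe_div(11, 4)` enters try: `return 11 / 4` → returns 2.75. No exception raised.
2. `except ZeroDivisionError` is skipped.
3. `int(2.75)` → 2 → val = 2.
Result: 2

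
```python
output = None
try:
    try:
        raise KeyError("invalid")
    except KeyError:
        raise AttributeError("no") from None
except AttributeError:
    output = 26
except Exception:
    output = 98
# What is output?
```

Step-by-step execution trace:
1. Inner try raises KeyError; inner `except KeyError` catches it.
2. `raise AttributeError(...) from None` raises AttributeError (from None suppresses __context__, but the active exception is still AttributeError).
3. Outer `except AttributeError` matches → output = 26.
4. `except Exception` is not reached.
Result: 26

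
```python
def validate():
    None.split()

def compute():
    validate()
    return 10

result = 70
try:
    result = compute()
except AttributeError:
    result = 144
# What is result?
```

Step-by-step execution trace:
1. result starts at 70.
2. try: `compute()` calls `validate()`.
3. `validate()` evaluates `None.split()`, which raises AttributeError; it propagates through compute (uncaught).
4. `return 10` in compute is not reached; the assignment to result does not complete.
5. `except AttributeError` matches → result = 144.
Result: 144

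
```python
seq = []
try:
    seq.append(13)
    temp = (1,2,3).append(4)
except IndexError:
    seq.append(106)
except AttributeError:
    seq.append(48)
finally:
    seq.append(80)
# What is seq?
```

Step-by-step execution trace:
1. try: `seq.append(13)` → seq = [13].
2. `temp = (1,2,3).append(4)` raises AttributeError.
3. `except IndexError` does not match AttributeError; skipped.
4. `except AttributeError` matches → `seq.append(48)` → seq = [13, 48].
5. finally always runs: `seq.append(80)` → seq = [13, 48, 80].
Result: [13, 48, 80]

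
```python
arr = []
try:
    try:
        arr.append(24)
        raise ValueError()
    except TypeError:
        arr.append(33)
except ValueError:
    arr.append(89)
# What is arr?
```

Step-by-step execution trace:
1. Inner try: `arr.append(24)` → arr = [24].
2. `raise ValueError()` raises ValueError.
3. Inner `except TypeError` does not match ValueError; exception propagates to outer try.
4. Outer `except ValueError` matches → `arr.append(89)` → arr = [24, 89].
Result: [24, 89]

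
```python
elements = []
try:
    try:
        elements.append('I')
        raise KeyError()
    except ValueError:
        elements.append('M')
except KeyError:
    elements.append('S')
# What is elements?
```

Step-by-step execution trace:
1. Inner try: `elements.append('I')` → elements = ['I'].
2. `raise KeyError()` raises KeyError.
3. Inner `except ValueError` does not match KeyError; exception propagates to outer try.
4. Outer `except KeyError` matches → `elements.append('S')` → elements = ['I', 'S'].
Result: ['I', 'S']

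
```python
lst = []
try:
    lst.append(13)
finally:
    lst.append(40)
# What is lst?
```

Step-by-step execution trace:
1. try: `lst.append(13)` → lst = [13].
2. The try body completes without raising.
3. finally always runs: `lst.append(40)` → lst = [13, 40].
Result: [13, 40]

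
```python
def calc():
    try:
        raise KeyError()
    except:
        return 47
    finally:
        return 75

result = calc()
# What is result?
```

Step-by-step execution trace:
1. `calc()` enters try: `raise KeyError()` raises KeyError.
2. bare `except` matches → `return 47` sets pending return value 47.
3. Before returning, `finally: return 75` runs and overrides the pending return.
4. calc() returns 75 → result = 75.
Result: 75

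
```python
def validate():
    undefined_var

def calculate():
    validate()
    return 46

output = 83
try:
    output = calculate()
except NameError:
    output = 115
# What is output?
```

Step-by-step execution trace:
1. output starts at 83.
2. try: `calculate()` calls `validate()`.
3. `validate()` evaluates `undefined_var`, which raises NameError; it propagates through calculate (uncaught).
4. `return 46` in calculate is not reached; the assignment to output does not complete.
5. `except NameError` matches → output = 115.
Result: 115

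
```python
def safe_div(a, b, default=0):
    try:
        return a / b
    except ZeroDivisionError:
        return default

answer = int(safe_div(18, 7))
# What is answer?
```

Step-by-step execution trace:
1. `safe_div(18, 7)` enters try: `return 18 / 7` → returns 2.5714285714285716. No exception raised.
2. `except ZeroDivisionError` is skipped.
3. `int(2.5714285714285716)` → 2 → answer = 2.
Result: 2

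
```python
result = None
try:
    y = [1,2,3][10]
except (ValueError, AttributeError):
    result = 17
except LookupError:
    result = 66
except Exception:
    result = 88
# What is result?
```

Step-by-step execution trace:
1. `y = [1,2,3][10]` raises IndexError.
2. `except (ValueError, AttributeError)` does not match IndexError; skipped.
3. `except LookupError` matches (IndexError is a subclass of LookupError) → result = 66.
4. `except Exception` is not reached.
Result: 66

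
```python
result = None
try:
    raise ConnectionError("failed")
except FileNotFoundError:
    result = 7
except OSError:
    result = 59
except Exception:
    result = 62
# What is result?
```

Step-by-step execution trace:
1. `raise ConnectionError(...)` raises ConnectionError.
2. `except FileNotFoundError` does not match (ConnectionError is not a subclass of FileNotFoundError); skipped.
3. `except OSError` matches (ConnectionError is a subclass of OSError) → result = 59.
4. `except Exception` is not reached.
Result: 59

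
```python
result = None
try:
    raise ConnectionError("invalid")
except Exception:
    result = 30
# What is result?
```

Step-by-step execution trace:
1. `raise ConnectionError(...)` raises ConnectionError.
2. `except Exception` matches (ConnectionError is a subclass of Exception) → result = 30.
Result: 30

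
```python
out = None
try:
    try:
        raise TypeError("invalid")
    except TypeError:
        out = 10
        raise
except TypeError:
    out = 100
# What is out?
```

Step-by-step execution trace:
1. Inner try: `raise TypeError("invalid")` raises TypeError.
2. Inner `except TypeError` matches → out = 10.
3. bare `raise` re-raises the same TypeError.
4. Outer `except TypeError` matches → out = 100.
Result: 100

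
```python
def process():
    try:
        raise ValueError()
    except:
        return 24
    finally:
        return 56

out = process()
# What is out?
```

Step-by-step execution trace:
1. `process()` enters try: `raise ValueError()` raises ValueError.
2. bare `except` matches → `return 24` sets pending return value 24.
3. Before returning, `finally: return 56` runs and overrides the pending return.
4. process() returns 56 → out = 56.
Result: 56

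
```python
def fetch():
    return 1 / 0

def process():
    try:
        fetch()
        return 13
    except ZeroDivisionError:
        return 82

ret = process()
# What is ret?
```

Step-by-step execution trace:
1. `process()` calls `fetch()`.
2. `fetch()` evaluates `1 / 0`, which raises ZeroDivisionError; it propagates to the caller.
3. `return 13` is not reached.
4. `except ZeroDivisionError` in process matches → returns 82.
5. ret = 82.
Result: 82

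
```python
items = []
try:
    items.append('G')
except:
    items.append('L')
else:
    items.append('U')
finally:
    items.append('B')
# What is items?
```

Step-by-step execution trace:
1. try: `items.append('G')` → items = ['G']. No exception raised.
2. `except` is skipped.
3. `else` runs: `items.append('U')` → items = ['G', 'U'].
4. `finally` always runs: `items.append('B')` → items = ['G', 'U', 'B'].
Result: ['G', 'U', 'B']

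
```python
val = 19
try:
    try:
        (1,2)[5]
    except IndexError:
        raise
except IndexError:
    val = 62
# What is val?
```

Step-by-step execution trace:
1. Inner try: `(1,2)[5]` raises IndexError.
2. Inner `except IndexError` matches; bare `raise` re-raises the same IndexError.
3. Outer `except IndexError` matches → val = 62.
Result: 62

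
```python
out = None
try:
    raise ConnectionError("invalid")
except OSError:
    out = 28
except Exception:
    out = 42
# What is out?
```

Step-by-step execution trace:
1. `raise ConnectionError(...)` raises ConnectionError.
2. `except OSError` matches (ConnectionError is a subclass of OSError) → out = 28.
3. `except Exception` is not reached.
Result: 28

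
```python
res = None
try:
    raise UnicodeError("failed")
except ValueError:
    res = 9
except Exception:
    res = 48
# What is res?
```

Step-by-step execution trace:
1. `raise UnicodeError(...)` raises UnicodeError.
2. `except ValueError` matches (UnicodeError is a subclass of ValueError) → res = 9.
3. `except Exception` is not reached.
Result: 9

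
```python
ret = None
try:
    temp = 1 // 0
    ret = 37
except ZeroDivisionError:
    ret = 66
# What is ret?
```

Step-by-step execution trace:
1. `temp = 1 // 0` raises ZeroDivisionError.
2. `ret = 37` is not reached.
3. `except ZeroDivisionError` matches → ret = 66.
Result: 66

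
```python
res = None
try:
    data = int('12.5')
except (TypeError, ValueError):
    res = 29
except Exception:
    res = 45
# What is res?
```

Step-by-step execution trace:
1. `data = int('12.5')` raises ValueError.
2. `except (TypeError, ValueError)` matches (ValueError is in the tuple) → res = 29.
3. `except Exception` is not reached.
Result: 29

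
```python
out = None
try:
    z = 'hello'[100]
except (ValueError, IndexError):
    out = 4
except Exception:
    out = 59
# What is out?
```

Step-by-step execution trace:
1. `z = 'hello'[100]` raises IndexError.
2. `except (ValueError, IndexError)` matches (IndexError is in the tuple) → out = 4.
3. `except Exception` is not reached.
Result: 4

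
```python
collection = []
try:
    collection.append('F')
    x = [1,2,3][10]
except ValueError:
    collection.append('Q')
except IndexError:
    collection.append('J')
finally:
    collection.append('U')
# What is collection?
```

Step-by-step execution trace:
1. try: `collection.append('F')` → collection = ['F'].
2. `x = [1,2,3][10]` raises IndexError.
3. `except ValueError` does not match IndexError; skipped.
4. `except IndexError` matches → `collection.append('J')` → collection = ['F', 'J'].
5. finally always runs: `collection.append('U')` → collection = ['F', 'J', 'U'].
Result: ['F', 'J', 'U']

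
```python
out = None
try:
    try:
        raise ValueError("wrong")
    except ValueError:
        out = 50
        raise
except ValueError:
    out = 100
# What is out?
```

Step-by-step execution trace:
1. Inner try: `raise ValueError("wrong")` raises ValueError.
2. Inner `except ValueError` matches → out = 50.
3. bare `raise` re-raises the same ValueError.
4. Outer `except ValueError` matches → out = 100.
Result: 100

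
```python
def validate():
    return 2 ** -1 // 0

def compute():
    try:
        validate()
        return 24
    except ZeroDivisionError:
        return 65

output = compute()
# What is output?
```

Step-by-step execution trace:
1. `compute()` calls `validate()`.
2. `validate()` evaluates `2 ** -1 // 0`, which raises ZeroDivisionError; it propagates to the caller.
3. `return 24` is not reached.
4. `except ZeroDivisionError` in compute matches → returns 65.
5. output = 65.
Result: 65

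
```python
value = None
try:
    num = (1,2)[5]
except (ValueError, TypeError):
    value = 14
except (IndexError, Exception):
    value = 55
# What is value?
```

Step-by-step execution trace:
1. `num = (1,2)[5]` raises IndexError.
2. `except (ValueError, TypeError)` does not match IndexError; skipped.
3. `except (IndexError, Exception)` matches (IndexError is in the tuple) → value = 55.
Result: 55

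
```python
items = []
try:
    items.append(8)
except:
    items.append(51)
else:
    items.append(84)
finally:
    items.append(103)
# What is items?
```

Step-by-step execution trace:
1. try: `items.append(8)` → items = [8]. No exception raised.
2. `except` is skipped.
3. `else` runs: `items.append(84)` → items = [8, 84].
4. `finally` always runs: `items.append(103)` → items = [8, 84, 103].
Result: [8, 84, 103]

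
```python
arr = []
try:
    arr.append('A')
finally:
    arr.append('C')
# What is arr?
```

Step-by-step execution trace:
1. try: `arr.append('A')` → arr = ['A'].
2. The try body completes without raising.
3. finally always runs: `arr.append('C')` → arr = ['A', 'C'].
Result: ['A', 'C']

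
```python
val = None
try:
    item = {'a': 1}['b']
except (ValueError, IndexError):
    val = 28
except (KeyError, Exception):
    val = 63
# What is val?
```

Step-by-step execution trace:
1. `item = {'a': 1}['b']` raises KeyError.
2. `except (ValueError, IndexError)` does not match KeyError; skipped.
3. `except (KeyError, Exception)` matches (KeyError is in the tuple) → val = 63.
Result: 63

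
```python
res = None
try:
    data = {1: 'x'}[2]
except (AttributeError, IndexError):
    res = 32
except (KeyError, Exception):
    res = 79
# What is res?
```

Step-by-step execution trace:
1. `data = {1: 'x'}[2]` raises KeyError.
2. `except (AttributeError, IndexError)` does not match KeyError; skipped.
3. `except (KeyError, Exception)` matches (KeyError is in the tuple) → res = 79.
Result: 79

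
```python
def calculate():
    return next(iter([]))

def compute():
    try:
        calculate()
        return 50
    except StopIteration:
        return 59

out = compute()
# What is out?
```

Step-by-step execution trace:
1. `compute()` calls `calculate()`.
2. `calculate()` evaluates `next(iter([]))`, which raises StopIteration; it propagates to the caller.
3. `return 50` is not reached.
4. `except StopIteration` in compute matches → returns 59.
5. out = 59.
Result: 59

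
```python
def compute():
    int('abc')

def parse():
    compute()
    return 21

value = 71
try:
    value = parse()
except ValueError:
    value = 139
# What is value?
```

Step-by-step execution trace:
1. value starts at 71.
2. try: `parse()` calls `compute()`.
3. `compute()` evaluates `int('abc')`, which raises ValueError; it propagates through parse (uncaught).
4. `return 21` in parse is not reached; the assignment to value does not complete.
5. `except ValueError` matches → value = 139.
Result: 139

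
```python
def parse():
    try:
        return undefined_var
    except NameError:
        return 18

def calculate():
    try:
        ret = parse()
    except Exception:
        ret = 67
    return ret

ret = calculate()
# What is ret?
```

Step-by-step execution trace:
1. `calculate()` calls `parse()`.
2. In parse: `undefined_var` raises NameError; `except NameError` catches it → returns 18.
3. In calculate: `ret = parse()` → ret = 18. No exception reaches calculate.
4. `except Exception` is skipped; calculate returns 18.
5. ret = 18.
Result: 18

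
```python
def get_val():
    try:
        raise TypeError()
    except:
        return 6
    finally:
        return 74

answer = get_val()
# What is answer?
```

Step-by-step execution trace:
1. `get_val()` enters try: `raise TypeError()` raises TypeError.
2. bare `except` matches → `return 6` sets pending return value 6.
3. Before returning, `finally: return 74` runs and overrides the pending return.
4. get_val() returns 74 → answer = 74.
Result: 74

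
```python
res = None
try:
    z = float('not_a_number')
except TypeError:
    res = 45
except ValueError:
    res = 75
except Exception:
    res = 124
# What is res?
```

Step-by-step execution trace:
1. `z = float('not_a_number')` raises ValueError.
2. `except TypeError` does not match ValueError; skipped.
3. `except ValueError` matches → res = 75.
4. Remaining except clauses are skipped.
Result: 75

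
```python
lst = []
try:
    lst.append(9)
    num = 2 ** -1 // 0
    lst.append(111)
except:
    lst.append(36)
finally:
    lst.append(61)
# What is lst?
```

Step-by-step execution trace:
1. try: `lst.append(9)` → lst = [9].
2. `num = 2 ** -1 // 0` raises ZeroDivisionError; `lst.append(111)` is not reached.
3. bare `except` matches → `lst.append(36)` → lst = [9, 36].
4. finally always runs: `lst.append(61)` → lst = [9, 36, 61].
Result: [9, 36, 61]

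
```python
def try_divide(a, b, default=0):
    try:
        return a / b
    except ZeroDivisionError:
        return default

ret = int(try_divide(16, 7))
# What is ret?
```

Step-by-step execution trace:
1. `try_divide(16, 7)` enters try: `return 16 / 7` → returns 2.2857142857142856. No exception raised.
2. `except ZeroDivisionError` is skipped.
3. `int(2.2857142857142856)` → 2 → ret = 2.
Result: 2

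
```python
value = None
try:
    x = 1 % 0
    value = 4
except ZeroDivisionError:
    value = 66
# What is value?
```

Step-by-step execution trace:
1. `x = 1 % 0` raises ZeroDivisionError.
2. `value = 4` is not reached.
3. `except ZeroDivisionError` matches → value = 66.
Result: 66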